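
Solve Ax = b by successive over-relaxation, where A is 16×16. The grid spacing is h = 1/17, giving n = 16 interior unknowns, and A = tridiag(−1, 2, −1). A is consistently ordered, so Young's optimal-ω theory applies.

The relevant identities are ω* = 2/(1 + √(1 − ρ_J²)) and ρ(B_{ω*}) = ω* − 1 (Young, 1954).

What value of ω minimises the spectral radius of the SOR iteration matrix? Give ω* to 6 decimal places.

B_J for the 16×16 system has eigenvalues cos(kπ/17); ρ_J = cos(π/17) = 0.982973.
root = sin(π/17) = 0.1837495  (since 1−cos² = sin²).
ω* = 2/(1 + 0.1837495) = 2/1.1837495 = 1.689547.
At ω = 1.689547 every |λ(B_ω)| = ω−1, so ρ_SOR = 0.689547.

ω* = 1.689547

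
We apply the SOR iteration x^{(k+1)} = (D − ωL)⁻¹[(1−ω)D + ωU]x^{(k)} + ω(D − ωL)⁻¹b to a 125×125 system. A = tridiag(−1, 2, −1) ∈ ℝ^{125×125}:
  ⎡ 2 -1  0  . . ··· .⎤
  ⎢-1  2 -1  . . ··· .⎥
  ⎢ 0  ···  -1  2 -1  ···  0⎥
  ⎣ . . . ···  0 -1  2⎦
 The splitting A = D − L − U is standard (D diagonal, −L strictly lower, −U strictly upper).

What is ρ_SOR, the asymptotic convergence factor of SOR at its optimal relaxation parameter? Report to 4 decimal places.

ρ_SOR = 0.9514

ρ_J = max_k |cos(kπ/126)| = cos(π/126) = 0.9997
√(1 − cos²(π/126)) = sin(π/126) ≈ 0.02493.
ω* = 2/(1+0.02493) = 1.9514
and ρ(B_{ω*}) = 1.9514 − 1 = 0.9514.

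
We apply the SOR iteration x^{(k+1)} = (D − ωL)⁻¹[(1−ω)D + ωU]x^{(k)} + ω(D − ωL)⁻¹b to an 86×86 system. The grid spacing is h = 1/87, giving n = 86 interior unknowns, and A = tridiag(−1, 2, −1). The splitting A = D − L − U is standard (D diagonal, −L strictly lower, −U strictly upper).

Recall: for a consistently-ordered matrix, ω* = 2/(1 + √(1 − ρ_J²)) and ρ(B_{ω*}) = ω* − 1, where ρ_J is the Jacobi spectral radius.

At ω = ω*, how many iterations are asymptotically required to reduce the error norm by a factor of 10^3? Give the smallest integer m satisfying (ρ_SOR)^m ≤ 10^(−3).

m = 96

½·tridiag(1,0,1) at n=86: λ_k = cos(kπ/87); max |λ| at k=1 ⇒ ρ_J = cos(π/87) ≈ 0.9993481.
√(1−ρ_J²) simplifies to sin(π/87) = 0.0361024.
[ω*] 2 ÷ (1 + 0.0361024) = 2 ÷ 1.0361024 = 1.9303111.
[ρ_SOR] ω* − 1 = 0.9303111.
3·ln10 = 6.90776; −ln(0.9303111) = 0.0722362; m = ⌈6.90776/0.0722362⌉ = ⌈95.627⌉ = 96.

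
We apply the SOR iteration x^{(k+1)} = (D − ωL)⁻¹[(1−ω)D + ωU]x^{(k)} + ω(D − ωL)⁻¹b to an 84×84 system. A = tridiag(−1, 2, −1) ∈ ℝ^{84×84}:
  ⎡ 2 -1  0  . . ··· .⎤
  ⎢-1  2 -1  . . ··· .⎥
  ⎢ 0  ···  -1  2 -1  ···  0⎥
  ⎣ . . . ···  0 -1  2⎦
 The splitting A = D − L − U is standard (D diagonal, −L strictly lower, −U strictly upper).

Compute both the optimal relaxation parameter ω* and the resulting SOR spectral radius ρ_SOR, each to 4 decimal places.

spectrum of D⁻¹(L+U) = {cos(kπ/85) : 1≤k≤84}; ρ_J = cos(π/85) = 0.9993.
√(1 − cos²(π/85)) = sin(π/85) ≈ 0.03695.
So ω* = 2/1.03695 = 1.9287 (Young).
[ρ_SOR] ω* − 1 = 0.9287.

ω* = 1.9287, ρ_SOR = 0.9287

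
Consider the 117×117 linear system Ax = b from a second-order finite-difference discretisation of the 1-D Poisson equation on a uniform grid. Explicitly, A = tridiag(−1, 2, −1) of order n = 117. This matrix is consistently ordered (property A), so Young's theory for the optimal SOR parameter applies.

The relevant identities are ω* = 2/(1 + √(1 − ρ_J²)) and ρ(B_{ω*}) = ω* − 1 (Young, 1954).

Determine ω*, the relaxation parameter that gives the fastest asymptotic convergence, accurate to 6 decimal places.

B_J for the 117×117 system has eigenvalues cos(kπ/118); ρ_J = cos(π/118) = 0.999646.
root = sin(π/118) = 0.0266205  (since 1−cos² = sin²).
ω* = 2/(1 + 0.0266205) = 2/1.0266205 = 1.948140.
Hence ρ(B_{ω*}) = 1.948140 − 1 = 0.948140.

ω* = 1.948140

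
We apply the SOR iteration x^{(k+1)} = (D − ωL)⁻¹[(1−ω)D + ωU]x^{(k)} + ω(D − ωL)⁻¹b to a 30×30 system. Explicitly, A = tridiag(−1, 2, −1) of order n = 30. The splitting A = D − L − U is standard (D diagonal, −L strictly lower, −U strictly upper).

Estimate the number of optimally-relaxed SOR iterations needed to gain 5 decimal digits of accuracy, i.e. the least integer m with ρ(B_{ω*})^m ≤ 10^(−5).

m = 57

spectrum of D⁻¹(L+U) = {cos(kπ/31) : 1≤k≤30}; ρ_J = cos(π/31) = 0.9948693.
√(1−ρ_J²) simplifies to sin(π/31) = 0.1011683.
ω* = 2 / (1 + 0.1011683) = 2 / 1.1011683 ≈ 1.8162528.
[ρ_SOR] ω* − 1 = 0.8162528.
ρ_SOR^m ≤ 10^(−5) ⇔ m ≥ 5·ln10/(−ln 0.8162528) = 11.5129/0.203031 = 56.705; m = ⌈56.705⌉ = 57.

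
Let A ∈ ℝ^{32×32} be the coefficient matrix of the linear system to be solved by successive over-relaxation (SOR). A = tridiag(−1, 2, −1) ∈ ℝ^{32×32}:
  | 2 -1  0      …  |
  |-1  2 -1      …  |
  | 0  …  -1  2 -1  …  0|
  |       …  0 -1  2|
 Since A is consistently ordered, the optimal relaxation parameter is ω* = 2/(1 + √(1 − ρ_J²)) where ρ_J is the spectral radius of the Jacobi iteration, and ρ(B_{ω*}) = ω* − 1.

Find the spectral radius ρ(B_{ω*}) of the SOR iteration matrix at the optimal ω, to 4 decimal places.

ρ_J = max_k |cos(kπ/33)| = cos(π/33) = 0.9955
root = sin(π/33) = 0.09506  (since 1−cos² = sin²).
ω* = 2 / (1 + 0.09506) = 2 / 1.09506 ≈ 1.8264.
[ρ_SOR] ω* − 1 = 0.8264.

ρ_SOR = 0.8264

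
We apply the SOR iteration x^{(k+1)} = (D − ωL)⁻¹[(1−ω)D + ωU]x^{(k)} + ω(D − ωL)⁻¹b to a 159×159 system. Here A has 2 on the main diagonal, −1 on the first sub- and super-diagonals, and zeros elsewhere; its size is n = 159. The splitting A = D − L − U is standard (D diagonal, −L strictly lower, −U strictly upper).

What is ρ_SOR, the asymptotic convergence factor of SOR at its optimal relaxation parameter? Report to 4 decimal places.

ρ_SOR = 0.9615

ρ_J = max_k |cos(kπ/160)| = cos(π/160) = 0.9998
root = sin(π/160) = 0.01963  (since 1−cos² = sin²).
Then 2/(1+√(1−ρ_J²)) = 2/(1+0.01963); ω* = 2/1.01963 = 1.9615.
At ω = 1.9615 every |λ(B_ω)| = ω−1, so ρ_SOR = 0.9615.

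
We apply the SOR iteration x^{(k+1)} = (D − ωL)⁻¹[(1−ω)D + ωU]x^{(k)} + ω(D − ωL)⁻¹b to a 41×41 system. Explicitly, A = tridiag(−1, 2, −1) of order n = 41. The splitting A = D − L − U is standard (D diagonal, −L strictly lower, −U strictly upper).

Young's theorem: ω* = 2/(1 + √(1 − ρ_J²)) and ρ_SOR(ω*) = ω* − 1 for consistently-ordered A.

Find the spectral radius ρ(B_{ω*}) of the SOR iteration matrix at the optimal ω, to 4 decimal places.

ρ_SOR = 0.8609

spectrum of D⁻¹(L+U) = {cos(kπ/42) : 1≤k≤41}; ρ_J = cos(π/42) = 0.9972.
root = sin(π/42) = 0.07473  (since 1−cos² = sin²).
So ω* = 2/1.07473 = 1.8609 (Young).
Hence ρ(B_{ω*}) = 1.8609 − 1 = 0.8609.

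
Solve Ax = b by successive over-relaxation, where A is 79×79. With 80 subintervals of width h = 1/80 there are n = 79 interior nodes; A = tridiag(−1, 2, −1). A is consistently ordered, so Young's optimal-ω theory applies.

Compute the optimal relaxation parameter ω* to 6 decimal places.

ρ_J = max_k |cos(kπ/80)| = cos(π/80) = 0.999229
√(1−ρ_J²) simplifies to sin(π/80) = 0.0392598.
ω* = 2 / (1 + 0.0392598) = 2 / 1.0392598 ≈ 1.924447.
ρ(B_{ω*}) = ω*−1 = 0.924447

ω* = 1.924447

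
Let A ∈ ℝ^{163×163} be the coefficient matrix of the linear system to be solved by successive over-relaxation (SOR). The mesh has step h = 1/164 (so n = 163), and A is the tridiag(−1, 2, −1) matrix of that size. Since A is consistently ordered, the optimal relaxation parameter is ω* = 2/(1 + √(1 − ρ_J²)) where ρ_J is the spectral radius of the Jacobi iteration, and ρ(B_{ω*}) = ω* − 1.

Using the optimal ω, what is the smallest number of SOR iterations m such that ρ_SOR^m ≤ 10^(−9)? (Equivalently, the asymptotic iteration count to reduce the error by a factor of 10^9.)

B_J for the 163×163 system has eigenvalues cos(kπ/164); ρ_J = cos(π/164) = 0.9998165.
√(1 − cos²(π/164)) = sin(π/164) ≈ 0.0191549.
[ω*] 2 ÷ (1 + 0.0191549) = 2 ÷ 1.0191549 = 1.9624102.
ρ_SOR = ω* − 1 ≈ 0.9624102.
(0.9624102)^m ≤ 10^{−9}  ⇒  m·ln(0.9624102) ≤ −9·ln10  ⇒  m ≥ 540.874  ⇒  m = 541

m = 541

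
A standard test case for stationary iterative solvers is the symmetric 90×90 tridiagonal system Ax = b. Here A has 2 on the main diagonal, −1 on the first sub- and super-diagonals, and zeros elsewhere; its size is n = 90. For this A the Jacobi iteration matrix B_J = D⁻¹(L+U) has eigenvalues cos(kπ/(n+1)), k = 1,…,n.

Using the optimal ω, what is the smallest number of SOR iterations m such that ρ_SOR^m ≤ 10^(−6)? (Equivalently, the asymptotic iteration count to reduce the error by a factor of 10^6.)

m = 201

B_J for the 90×90 system has eigenvalues cos(kπ/91); ρ_J = cos(π/91) = 0.9994041.
√(1−ρ_J²) simplifies to sin(π/91) = 0.0345161.
Then 2/(1+√(1−ρ_J²)) = 2/(1+0.0345161); ω* = 2/1.0345161 = 1.9332710.
ρ(B_{ω*}) = ω*−1 = 0.9332710
ρ_SOR^m ≤ 10^(−6) ⇔ m ≥ 6·ln10/(−ln 0.9332710) = 13.8155/0.0690597 = 200.052; m = ⌈200.052⌉ = 201.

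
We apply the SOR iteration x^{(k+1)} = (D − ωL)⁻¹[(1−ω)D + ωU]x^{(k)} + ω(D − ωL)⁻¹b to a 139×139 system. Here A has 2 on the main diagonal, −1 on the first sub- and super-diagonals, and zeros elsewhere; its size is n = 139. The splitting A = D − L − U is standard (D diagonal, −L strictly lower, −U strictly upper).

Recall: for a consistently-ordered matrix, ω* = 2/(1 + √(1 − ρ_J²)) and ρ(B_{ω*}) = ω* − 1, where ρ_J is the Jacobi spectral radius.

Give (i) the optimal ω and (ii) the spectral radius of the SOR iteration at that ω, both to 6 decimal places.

ρ_J = max_k |cos(kπ/140)| = cos(π/140) = 0.999748
√(1−ρ_J²) simplifies to sin(π/140) = 0.0224381.
ω* = 2 / (1 + 0.0224381) = 2 / 1.0224381 ≈ 1.956109.
ρ(B_{ω*}) = ω*−1 = 0.956109

ω* = 1.956109, ρ_SOR = 0.956109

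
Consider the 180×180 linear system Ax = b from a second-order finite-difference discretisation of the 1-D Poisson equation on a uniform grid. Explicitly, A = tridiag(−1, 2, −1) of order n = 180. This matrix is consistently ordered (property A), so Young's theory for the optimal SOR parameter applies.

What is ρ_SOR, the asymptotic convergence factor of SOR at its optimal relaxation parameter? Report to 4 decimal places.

With n=180, ρ(Jacobi) = cos(π/181) = 0.9998.
√(1−ρ_J²) = |sin(π/181)| = 0.01736
ω* = 2/(1 + 0.01736) = 2/1.01736 = 1.9659.
Hence ρ(B_{ω*}) = 1.9659 − 1 = 0.9659.

ρ_SOR = 0.9659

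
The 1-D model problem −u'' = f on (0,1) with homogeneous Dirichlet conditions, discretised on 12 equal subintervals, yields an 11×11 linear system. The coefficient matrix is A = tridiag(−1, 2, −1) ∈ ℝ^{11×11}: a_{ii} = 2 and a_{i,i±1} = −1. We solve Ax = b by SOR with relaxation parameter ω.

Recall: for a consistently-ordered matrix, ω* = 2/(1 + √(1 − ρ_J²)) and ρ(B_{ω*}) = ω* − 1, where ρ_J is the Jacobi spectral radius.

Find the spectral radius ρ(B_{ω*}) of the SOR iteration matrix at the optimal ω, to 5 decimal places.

n=11: λ(B_J) = 1 − λ(A)/2 = cos(kπ/12); k=1 gives ρ_J = 0.96593.
√(1−ρ_J²) = |sin(π/12)| = 0.258819
ω* = 2/(1 + 0.258819) = 2/1.258819 = 1.58879.
Hence ρ(B_{ω*}) = 1.58879 − 1 = 0.58879.

ρ_SOR = 0.58879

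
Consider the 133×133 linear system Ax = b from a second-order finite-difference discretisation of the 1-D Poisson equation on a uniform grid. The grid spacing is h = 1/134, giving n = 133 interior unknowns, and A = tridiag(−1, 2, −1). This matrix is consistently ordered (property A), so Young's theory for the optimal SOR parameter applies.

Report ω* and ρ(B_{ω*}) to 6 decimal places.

ρ_J = max_k |cos(kπ/134)| = cos(π/134) = 0.999725
√(1−ρ_J²) simplifies to sin(π/134) = 0.0234426.
ω* = 2/(1+0.0234426) = 1.954189
ρ(B_{ω*}) = ω*−1 = 0.954189

ω* = 1.954189, ρ_SOR = 0.954189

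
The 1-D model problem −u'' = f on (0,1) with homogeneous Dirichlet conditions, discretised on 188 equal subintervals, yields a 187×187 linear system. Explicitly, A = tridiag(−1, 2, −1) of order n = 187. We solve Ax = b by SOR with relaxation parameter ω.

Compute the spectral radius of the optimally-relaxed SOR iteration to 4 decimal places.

ρ_SOR = 0.9671

½·tridiag(1,0,1) at n=187: λ_k = cos(kπ/188); max |λ| at k=1 ⇒ ρ_J = cos(π/188) ≈ 0.9999.
√(1 − cos²(π/188)) = sin(π/188) ≈ 0.01671.
[ω*] 2 ÷ (1 + 0.01671) = 2 ÷ 1.01671 = 1.9671.
Hence ρ(B_{ω*}) = 1.9671 − 1 = 0.9671.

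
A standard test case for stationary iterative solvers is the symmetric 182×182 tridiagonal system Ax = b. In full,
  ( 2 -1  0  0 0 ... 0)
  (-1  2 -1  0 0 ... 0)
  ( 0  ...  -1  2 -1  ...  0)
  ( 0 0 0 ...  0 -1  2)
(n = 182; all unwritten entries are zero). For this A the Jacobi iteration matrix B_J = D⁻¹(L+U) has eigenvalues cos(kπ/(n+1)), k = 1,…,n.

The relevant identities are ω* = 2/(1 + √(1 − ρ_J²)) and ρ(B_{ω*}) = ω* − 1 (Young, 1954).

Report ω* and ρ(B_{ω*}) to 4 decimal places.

ω* = 1.9662, ρ_SOR = 0.9662

ρ_J = max_k |cos(kπ/183)| = cos(π/183) = 0.9999
√(1 − cos²(π/183)) = sin(π/183) ≈ 0.01717.
ω* = 2/(1 + 0.01717) = 2/1.01717 = 1.9662.
ρ_SOR = ω* − 1 = 1.9662 − 1 = 0.9662.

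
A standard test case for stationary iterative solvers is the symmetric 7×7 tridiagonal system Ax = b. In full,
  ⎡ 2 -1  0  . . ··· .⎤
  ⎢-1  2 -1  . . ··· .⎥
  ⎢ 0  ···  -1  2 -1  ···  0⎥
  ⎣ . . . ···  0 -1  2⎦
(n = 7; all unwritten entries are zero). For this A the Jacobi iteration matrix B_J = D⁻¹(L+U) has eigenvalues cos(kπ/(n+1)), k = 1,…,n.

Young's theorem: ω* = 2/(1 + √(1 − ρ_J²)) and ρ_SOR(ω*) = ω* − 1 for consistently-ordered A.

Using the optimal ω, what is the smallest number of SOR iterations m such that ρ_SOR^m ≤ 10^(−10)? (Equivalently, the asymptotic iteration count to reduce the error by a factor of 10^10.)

m = 29

n=7: λ(B_J) = 1 − λ(A)/2 = cos(kπ/8); k=1 gives ρ_J = 0.9238795.
1 − cos²(π/8) = sin²(π/8) ⇒ √(1−ρ_J²) = sin(π/8) = 0.3826834.
ω* = 2/(1 + 0.3826834) = 2/1.3826834 = 1.4464627.
and ρ(B_{ω*}) = 1.4464627 − 1 = 0.4464627.
ρ_SOR^m ≤ 10^(−10) ⇔ m ≥ 10·ln10/(−ln 0.4464627) = 23.0259/0.806399 = 28.554; m = ⌈28.554⌉ = 29.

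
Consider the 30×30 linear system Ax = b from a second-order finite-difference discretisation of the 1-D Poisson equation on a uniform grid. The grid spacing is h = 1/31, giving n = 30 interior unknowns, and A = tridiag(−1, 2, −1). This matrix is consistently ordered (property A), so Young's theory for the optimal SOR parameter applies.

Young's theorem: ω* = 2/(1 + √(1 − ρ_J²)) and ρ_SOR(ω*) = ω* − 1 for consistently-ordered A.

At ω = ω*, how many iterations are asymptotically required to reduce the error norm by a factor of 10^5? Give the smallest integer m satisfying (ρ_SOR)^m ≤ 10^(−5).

½·tridiag(1,0,1) at n=30: λ_k = cos(kπ/31); max |λ| at k=1 ⇒ ρ_J = cos(π/31) ≈ 0.9948693.
√(1−ρ_J²) = |sin(π/31)| = 0.1011683
ω* = 2/(1 + 0.1011683) = 2/1.1011683 = 1.8162528.
ρ_SOR = ω* − 1 = 1.8162528 − 1 = 0.8162528.
m ≥ 5·ln10 / (−ln 0.8162528) = 56.705; smallest integer m = 57.

m = 57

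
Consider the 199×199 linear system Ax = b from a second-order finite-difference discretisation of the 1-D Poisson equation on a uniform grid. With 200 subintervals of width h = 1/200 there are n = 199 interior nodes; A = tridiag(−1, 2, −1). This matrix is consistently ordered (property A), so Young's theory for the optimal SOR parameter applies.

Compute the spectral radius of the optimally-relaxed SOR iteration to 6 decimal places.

ρ_J = max_k |cos(kπ/200)| = cos(π/200) = 0.999877
√(1−ρ_J²) = |sin(π/200)| = 0.0157073
ω* = 2/(1 + 0.0157073) = 2/1.0157073 = 1.969071.
and ρ(B_{ω*}) = 1.969071 − 1 = 0.969071.

ρ_SOR = 0.969071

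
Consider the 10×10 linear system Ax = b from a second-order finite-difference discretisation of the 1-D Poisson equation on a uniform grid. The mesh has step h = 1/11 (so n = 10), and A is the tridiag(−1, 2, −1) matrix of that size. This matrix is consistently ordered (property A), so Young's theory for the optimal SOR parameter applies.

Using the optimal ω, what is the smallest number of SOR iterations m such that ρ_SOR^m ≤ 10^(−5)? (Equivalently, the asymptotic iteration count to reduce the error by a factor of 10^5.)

spectrum of D⁻¹(L+U) = {cos(kπ/11) : 1≤k≤10}; ρ_J = cos(π/11) = 0.9594930.
√(1 − cos²(π/11)) = sin(π/11) ≈ 0.2817326.
ω* = 2/(1 + 0.2817326) = 2/1.2817326 = 1.5603879.
ρ_SOR = ω* − 1 = 1.5603879 − 1 = 0.5603879.
(0.5603879)^m ≤ 10^{−5}  ⇒  m·ln(0.5603879) ≤ −5·ln10  ⇒  m ≥ 19.880  ⇒  m = 20

m = 20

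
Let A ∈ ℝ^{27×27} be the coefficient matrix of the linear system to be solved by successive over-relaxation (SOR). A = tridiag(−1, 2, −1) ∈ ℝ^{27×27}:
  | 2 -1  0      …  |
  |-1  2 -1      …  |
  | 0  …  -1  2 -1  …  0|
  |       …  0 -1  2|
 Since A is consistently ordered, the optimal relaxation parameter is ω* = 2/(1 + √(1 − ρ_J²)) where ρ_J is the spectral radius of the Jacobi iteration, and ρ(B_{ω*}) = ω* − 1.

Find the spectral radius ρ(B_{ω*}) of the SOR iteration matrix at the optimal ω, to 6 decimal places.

ρ_SOR = 0.798619

½·tridiag(1,0,1) at n=27: λ_k = cos(kπ/28); max |λ| at k=1 ⇒ ρ_J = cos(π/28) ≈ 0.993712.
1 − cos²(π/28) = sin²(π/28) ⇒ √(1−ρ_J²) = sin(π/28) = 0.1119645.
ω* = 2 / (1 + 0.1119645) = 2 / 1.1119645 ≈ 1.798619.
At ω = 1.798619 every |λ(B_ω)| = ω−1, so ρ_SOR = 0.798619.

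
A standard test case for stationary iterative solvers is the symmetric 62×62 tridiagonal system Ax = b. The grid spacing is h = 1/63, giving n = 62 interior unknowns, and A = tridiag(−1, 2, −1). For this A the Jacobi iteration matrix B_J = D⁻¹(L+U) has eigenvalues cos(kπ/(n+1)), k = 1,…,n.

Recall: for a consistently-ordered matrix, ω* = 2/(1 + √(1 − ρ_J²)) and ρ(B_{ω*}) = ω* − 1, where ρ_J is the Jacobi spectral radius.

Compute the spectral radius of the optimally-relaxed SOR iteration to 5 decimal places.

ρ_SOR = 0.90504

ρ_J = max_k |cos(kπ/63)| = cos(π/63) = 0.99876
√(1−ρ_J²) simplifies to sin(π/63) = 0.049846.
ω* = 2/(1+0.049846) = 1.90504
ρ(B_{ω*}) = ω*−1 = 0.90504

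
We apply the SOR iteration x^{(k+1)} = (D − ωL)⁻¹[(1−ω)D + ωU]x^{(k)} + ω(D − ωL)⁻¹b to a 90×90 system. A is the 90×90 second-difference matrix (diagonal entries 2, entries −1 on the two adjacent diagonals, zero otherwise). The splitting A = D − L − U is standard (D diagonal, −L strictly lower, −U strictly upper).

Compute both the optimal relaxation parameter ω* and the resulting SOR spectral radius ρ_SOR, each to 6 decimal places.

n=90: λ(B_J) = 1 − λ(A)/2 = cos(kπ/91); k=1 gives ρ_J = 0.999404.
1 − cos²(π/91) = sin²(π/91) ⇒ √(1−ρ_J²) = sin(π/91) = 0.0345161.
ω* = 2/(1+0.0345161) = 1.933271
and ρ(B_{ω*}) = 1.933271 − 1 = 0.933271.

ω* = 1.933271, ρ_SOR = 0.933271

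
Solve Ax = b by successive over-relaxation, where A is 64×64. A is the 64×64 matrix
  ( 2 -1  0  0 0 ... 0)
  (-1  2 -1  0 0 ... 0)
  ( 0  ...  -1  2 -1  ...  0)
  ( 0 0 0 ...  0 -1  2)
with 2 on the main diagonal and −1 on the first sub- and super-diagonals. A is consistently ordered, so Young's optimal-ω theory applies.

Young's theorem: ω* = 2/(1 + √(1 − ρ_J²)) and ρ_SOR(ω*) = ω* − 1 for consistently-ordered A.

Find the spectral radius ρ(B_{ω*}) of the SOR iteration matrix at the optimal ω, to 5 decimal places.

ρ_SOR = 0.90783

spectrum of D⁻¹(L+U) = {cos(kπ/65) : 1≤k≤64}; ρ_J = cos(π/65) = 0.99883.
√(1−ρ_J²) = |sin(π/65)| = 0.048313
So ω* = 2/1.048313 = 1.90783 (Young).
Hence ρ(B_{ω*}) = 1.90783 − 1 = 0.90783.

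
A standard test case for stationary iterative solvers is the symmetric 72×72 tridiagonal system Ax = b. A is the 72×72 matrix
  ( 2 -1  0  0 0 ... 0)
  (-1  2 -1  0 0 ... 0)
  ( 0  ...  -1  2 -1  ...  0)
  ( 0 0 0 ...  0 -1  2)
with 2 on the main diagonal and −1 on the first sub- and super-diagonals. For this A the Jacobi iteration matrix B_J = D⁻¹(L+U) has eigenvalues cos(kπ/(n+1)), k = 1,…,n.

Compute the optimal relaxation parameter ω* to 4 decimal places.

B_J for the 72×72 system has eigenvalues cos(kπ/73); ρ_J = cos(π/73) = 0.9991.
1 − cos²(π/73) = sin²(π/73) ⇒ √(1−ρ_J²) = sin(π/73) = 0.04302.
So ω* = 2/1.04302 = 1.9175 (Young).
At ω = 1.9175 every |λ(B_ω)| = ω−1, so ρ_SOR = 0.9175.

ω* = 1.9175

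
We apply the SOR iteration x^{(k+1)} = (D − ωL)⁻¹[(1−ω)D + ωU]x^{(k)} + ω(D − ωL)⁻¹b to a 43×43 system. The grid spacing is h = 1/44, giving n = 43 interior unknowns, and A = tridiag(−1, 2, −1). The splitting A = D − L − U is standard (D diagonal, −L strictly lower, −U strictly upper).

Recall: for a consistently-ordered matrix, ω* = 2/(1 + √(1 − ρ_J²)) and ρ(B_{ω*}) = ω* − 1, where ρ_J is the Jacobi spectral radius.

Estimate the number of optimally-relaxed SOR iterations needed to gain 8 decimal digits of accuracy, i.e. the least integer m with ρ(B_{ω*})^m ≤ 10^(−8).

m = 129

B_J for the 43×43 system has eigenvalues cos(kπ/44); ρ_J = cos(π/44) = 0.9974521.
√(1 − cos²(π/44)) = sin(π/44) ≈ 0.0713392.
So ω* = 2/1.0713392 = 1.8668224 (Young).
and ρ(B_{ω*}) = 1.8668224 − 1 = 0.8668224.
(0.8668224)^m ≤ 10^{−8}  ⇒  m·ln(0.8668224) ≤ −8·ln10  ⇒  m ≥ 128.887  ⇒  m = 129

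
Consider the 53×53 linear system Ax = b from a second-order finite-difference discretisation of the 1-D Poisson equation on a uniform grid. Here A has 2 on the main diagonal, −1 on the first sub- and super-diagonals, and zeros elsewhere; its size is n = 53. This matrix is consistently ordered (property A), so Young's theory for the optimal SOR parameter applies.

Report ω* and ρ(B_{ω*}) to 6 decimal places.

With n=53, ρ(Jacobi) = cos(π/54) = 0.998308.
1 − cos²(π/54) = sin²(π/54) ⇒ √(1−ρ_J²) = sin(π/54) = 0.0581448.
Then 2/(1+√(1−ρ_J²)) = 2/(1+0.0581448); ω* = 2/1.0581448 = 1.890100.
Hence ρ(B_{ω*}) = 1.890100 − 1 = 0.890100.

ω* = 1.890100, ρ_SOR = 0.890100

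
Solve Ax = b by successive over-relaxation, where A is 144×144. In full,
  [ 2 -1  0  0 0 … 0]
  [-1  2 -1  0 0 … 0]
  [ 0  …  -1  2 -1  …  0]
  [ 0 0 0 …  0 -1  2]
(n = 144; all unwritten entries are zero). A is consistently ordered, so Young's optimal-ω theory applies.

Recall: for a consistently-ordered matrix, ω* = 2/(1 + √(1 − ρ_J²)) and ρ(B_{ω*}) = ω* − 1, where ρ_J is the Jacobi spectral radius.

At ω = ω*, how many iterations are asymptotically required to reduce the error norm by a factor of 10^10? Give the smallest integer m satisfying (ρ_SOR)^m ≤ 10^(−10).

B_J for the 144×144 system has eigenvalues cos(kπ/145); ρ_J = cos(π/145) = 0.9997653.
1 − cos²(π/145) = sin²(π/145) ⇒ √(1−ρ_J²) = sin(π/145) = 0.0216645.
Young: ω* = 2/(1+√(1−ρ_J²)) = 2/(1+0.0216645) = 2/1.0216645 = 1.9575898.
[ρ_SOR] ω* − 1 = 0.9575898.
Need (0.9575898)^m ≤ 10^(−10): m ≥ 10·ln10/|ln 0.9575898| = 23.0259/0.0433358 = 531.337 ⇒ m = 532.

m = 532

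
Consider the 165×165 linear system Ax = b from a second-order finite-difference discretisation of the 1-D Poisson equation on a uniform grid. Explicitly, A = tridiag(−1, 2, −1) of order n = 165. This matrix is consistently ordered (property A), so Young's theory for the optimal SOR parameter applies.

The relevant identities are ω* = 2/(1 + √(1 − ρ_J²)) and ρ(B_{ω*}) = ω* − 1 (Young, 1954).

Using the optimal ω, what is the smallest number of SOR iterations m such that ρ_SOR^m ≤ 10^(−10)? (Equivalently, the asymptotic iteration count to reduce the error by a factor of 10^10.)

m = 609

½·tridiag(1,0,1) at n=165: λ_k = cos(kπ/166); max |λ| at k=1 ⇒ ρ_J = cos(π/166) ≈ 0.9998209.
root = sin(π/166) = 0.0189241  (since 1−cos² = sin²).
Then 2/(1+√(1−ρ_J²)) = 2/(1+0.0189241); ω* = 2/1.0189241 = 1.9628547.
[ρ_SOR] ω* − 1 = 0.9628547.
ρ_SOR^m ≤ 10^(−10) ⇔ m ≥ 10·ln10/(−ln 0.9628547) = 23.0259/0.0378528 = 608.301; m = ⌈608.301⌉ = 609.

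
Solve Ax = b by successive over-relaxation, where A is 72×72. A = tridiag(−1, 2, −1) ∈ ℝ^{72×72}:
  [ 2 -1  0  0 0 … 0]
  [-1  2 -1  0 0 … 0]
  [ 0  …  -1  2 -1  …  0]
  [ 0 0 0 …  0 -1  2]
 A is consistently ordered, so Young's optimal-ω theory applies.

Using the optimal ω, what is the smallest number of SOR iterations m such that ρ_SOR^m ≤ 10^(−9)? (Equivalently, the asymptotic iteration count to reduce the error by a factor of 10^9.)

B_J for the 72×72 system has eigenvalues cos(kπ/73); ρ_J = cos(π/73) = 0.9990741.
root = sin(π/73) = 0.0430222  (since 1−cos² = sin²).
ω* = 2/(1 + 0.0430222) = 2/1.0430222 = 1.9175047.
and ρ(B_{ω*}) = 1.9175047 − 1 = 0.9175047.
Need (0.9175047)^m ≤ 10^(−9): m ≥ 9·ln10/|ln 0.9175047| = 20.7233/0.0860976 = 240.695 ⇒ m = 241.

m = 241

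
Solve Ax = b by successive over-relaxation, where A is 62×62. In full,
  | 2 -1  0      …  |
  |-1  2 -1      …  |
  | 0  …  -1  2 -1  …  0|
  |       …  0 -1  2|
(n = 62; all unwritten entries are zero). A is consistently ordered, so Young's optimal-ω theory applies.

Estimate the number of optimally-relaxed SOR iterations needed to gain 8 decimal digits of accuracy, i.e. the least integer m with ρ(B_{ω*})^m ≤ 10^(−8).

m = 185

With n=62, ρ(Jacobi) = cos(π/63) = 0.9987569.
root = sin(π/63) = 0.0498459  (since 1−cos² = sin²).
Then 2/(1+√(1−ρ_J²)) = 2/(1+0.0498459); ω* = 2/1.0498459 = 1.9050415.
ρ_SOR = ω* − 1 ≈ 0.9050415.
(0.9050415)^m ≤ 10^{−8}  ⇒  m·ln(0.9050415) ≤ −8·ln10  ⇒  m ≥ 184.623  ⇒  m = 185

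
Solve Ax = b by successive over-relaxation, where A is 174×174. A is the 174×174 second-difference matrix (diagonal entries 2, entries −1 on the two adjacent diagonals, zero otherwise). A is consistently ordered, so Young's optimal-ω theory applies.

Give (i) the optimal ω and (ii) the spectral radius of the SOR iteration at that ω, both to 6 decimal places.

spectrum of D⁻¹(L+U) = {cos(kπ/175) : 1≤k≤174}; ρ_J = cos(π/175) = 0.999839.
root = sin(π/175) = 0.0179510  (since 1−cos² = sin²).
ω* = 2/(1+0.0179510) = 1.964731
At ω = 1.964731 every |λ(B_ω)| = ω−1, so ρ_SOR = 0.964731.

ω* = 1.964731, ρ_SOR = 0.964731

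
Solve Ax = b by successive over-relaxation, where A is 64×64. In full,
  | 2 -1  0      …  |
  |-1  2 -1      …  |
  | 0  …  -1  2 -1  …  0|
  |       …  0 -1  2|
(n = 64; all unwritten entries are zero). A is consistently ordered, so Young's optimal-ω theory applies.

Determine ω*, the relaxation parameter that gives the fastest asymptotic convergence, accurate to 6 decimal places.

ω* = 1.907826

spectrum of D⁻¹(L+U) = {cos(kπ/65) : 1≤k≤64}; ρ_J = cos(π/65) = 0.998832.
√(1 − cos²(π/65)) = sin(π/65) ≈ 0.0483134.
Young: ω* = 2/(1+√(1−ρ_J²)) = 2/(1+0.0483134) = 2/1.0483134 = 1.907826.
[ρ_SOR] ω* − 1 = 0.907826.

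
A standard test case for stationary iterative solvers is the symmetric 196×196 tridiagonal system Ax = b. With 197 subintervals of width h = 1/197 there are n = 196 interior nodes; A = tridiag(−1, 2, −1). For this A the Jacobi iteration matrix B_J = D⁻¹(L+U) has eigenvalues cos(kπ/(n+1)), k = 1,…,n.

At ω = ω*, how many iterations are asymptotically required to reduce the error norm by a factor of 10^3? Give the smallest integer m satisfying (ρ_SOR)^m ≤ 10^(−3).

ρ_J = max_k |cos(kπ/197)| = cos(π/197) = 0.9998728
√(1−ρ_J²) = |sin(π/197)| = 0.0159465
ω* = 2/(1+0.0159465) = 1.9686076
[ρ_SOR] ω* − 1 = 0.9686076.
3·ln10 = 6.90776; −ln(0.9686076) = 0.0318957; m = ⌈6.90776/0.0318957⌉ = ⌈216.573⌉ = 217.

m = 217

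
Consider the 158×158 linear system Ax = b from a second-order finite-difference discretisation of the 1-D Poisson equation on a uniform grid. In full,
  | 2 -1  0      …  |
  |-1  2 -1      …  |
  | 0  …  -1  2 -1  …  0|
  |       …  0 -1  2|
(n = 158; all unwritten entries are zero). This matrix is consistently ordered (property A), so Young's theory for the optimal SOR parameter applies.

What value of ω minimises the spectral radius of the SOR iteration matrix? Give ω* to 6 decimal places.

ρ_J = max_k |cos(kπ/159)| = cos(π/159) = 0.999805
1 − cos²(π/159) = sin²(π/159) ⇒ √(1−ρ_J²) = sin(π/159) = 0.0197572.
[ω*] 2 ÷ (1 + 0.0197572) = 2 ÷ 1.0197572 = 1.961251.
Hence ρ(B_{ω*}) = 1.961251 − 1 = 0.961251.

ω* = 1.961251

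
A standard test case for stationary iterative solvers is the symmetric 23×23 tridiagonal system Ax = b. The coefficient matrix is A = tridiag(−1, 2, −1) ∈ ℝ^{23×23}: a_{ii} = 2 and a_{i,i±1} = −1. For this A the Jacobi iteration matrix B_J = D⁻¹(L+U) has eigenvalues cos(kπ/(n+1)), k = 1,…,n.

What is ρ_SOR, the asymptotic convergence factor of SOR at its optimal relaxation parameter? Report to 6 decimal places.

ρ_SOR = 0.769088

½·tridiag(1,0,1) at n=23: λ_k = cos(kπ/24); max |λ| at k=1 ⇒ ρ_J = cos(π/24) ≈ 0.991445.
√(1−ρ_J²) = |sin(π/24)| = 0.1305262
Then 2/(1+√(1−ρ_J²)) = 2/(1+0.1305262); ω* = 2/1.1305262 = 1.769088.
ρ(B_{ω*}) = ω*−1 = 0.769088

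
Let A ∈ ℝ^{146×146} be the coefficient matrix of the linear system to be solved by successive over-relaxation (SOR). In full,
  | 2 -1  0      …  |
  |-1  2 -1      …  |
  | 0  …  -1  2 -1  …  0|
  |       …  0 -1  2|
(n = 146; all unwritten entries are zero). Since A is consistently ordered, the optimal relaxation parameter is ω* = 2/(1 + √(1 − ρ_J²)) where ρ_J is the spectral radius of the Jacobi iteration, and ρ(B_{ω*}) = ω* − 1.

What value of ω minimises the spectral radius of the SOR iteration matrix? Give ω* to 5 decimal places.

ω* = 1.95815

spectrum of D⁻¹(L+U) = {cos(kπ/147) : 1≤k≤146}; ρ_J = cos(π/147) = 0.99977.
√(1 − cos²(π/147)) = sin(π/147) ≈ 0.021370.
So ω* = 2/1.021370 = 1.95815 (Young).
At ω = 1.95815 every |λ(B_ω)| = ω−1, so ρ_SOR = 0.95815.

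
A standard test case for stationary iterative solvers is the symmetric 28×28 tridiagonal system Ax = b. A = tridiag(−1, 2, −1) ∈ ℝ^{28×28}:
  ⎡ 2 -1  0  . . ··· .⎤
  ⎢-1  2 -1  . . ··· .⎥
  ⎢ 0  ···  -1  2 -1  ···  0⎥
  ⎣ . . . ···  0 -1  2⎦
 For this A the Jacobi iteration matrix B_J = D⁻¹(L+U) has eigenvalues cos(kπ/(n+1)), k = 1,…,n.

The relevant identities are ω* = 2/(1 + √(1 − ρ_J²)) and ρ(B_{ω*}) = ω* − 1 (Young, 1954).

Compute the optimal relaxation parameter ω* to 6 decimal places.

ρ_J = max_k |cos(kπ/29)| = cos(π/29) = 0.994138
√(1−ρ_J²) simplifies to sin(π/29) = 0.1081190.
[ω*] 2 ÷ (1 + 0.1081190) = 2 ÷ 1.1081190 = 1.804860.
ρ_SOR = ω* − 1 = 1.804860 − 1 = 0.804860.

ω* = 1.804860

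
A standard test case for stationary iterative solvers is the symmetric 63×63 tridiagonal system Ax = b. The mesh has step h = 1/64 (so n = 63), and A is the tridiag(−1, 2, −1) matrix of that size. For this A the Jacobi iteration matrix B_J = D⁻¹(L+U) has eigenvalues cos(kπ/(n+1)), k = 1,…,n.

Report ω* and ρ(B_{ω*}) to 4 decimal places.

With n=63, ρ(Jacobi) = cos(π/64) = 0.9988.
√(1−ρ_J²) simplifies to sin(π/64) = 0.04907.
Young: ω* = 2/(1+√(1−ρ_J²)) = 2/(1+0.04907) = 2/1.04907 = 1.9065.
and ρ(B_{ω*}) = 1.9065 − 1 = 0.9065.

ω* = 1.9065, ρ_SOR = 0.9065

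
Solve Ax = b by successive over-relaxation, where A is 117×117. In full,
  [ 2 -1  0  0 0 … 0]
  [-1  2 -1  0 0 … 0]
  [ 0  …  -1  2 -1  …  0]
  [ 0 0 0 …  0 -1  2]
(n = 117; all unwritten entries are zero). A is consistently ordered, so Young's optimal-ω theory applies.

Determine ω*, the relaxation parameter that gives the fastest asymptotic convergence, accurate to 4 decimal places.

ω* = 1.9481

B_J for the 117×117 system has eigenvalues cos(kπ/118); ρ_J = cos(π/118) = 0.9996.
1 − cos²(π/118) = sin²(π/118) ⇒ √(1−ρ_J²) = sin(π/118) = 0.02662.
ω* = 2/(1+0.02662) = 1.9481
ρ(B_{ω*}) = ω*−1 = 0.9481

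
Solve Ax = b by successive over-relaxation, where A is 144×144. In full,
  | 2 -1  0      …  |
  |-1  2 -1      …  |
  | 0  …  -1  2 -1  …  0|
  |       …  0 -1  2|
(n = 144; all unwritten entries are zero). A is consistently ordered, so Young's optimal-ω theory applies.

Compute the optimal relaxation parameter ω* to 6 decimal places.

ω* = 1.957590

½·tridiag(1,0,1) at n=144: λ_k = cos(kπ/145); max |λ| at k=1 ⇒ ρ_J = cos(π/145) ≈ 0.999765.
√(1−ρ_J²) = |sin(π/145)| = 0.0216645
Then 2/(1+√(1−ρ_J²)) = 2/(1+0.0216645); ω* = 2/1.0216645 = 1.957590.
and ρ(B_{ω*}) = 1.957590 − 1 = 0.957590.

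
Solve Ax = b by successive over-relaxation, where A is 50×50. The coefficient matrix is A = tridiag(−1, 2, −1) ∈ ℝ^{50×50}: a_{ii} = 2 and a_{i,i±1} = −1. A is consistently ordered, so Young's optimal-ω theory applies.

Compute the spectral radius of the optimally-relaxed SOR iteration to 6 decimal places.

n=50: λ(B_J) = 1 − λ(A)/2 = cos(kπ/51); k=1 gives ρ_J = 0.998103.
root = sin(π/51) = 0.0615609  (since 1−cos² = sin²).
ω* = 2/(1+0.0615609) = 1.884018
ρ_SOR = ω* − 1 ≈ 0.884018.

ρ_SOR = 0.884018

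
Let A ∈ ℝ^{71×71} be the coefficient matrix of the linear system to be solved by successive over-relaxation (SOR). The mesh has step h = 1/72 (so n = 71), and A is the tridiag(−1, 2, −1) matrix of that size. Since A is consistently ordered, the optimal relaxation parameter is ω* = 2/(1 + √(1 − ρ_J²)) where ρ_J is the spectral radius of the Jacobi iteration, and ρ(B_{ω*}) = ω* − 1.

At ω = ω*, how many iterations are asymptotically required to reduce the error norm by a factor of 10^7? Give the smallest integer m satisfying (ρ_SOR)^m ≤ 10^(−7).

B_J for the 71×71 system has eigenvalues cos(kπ/72); ρ_J = cos(π/72) = 0.9990482.
root = sin(π/72) = 0.0436194  (since 1−cos² = sin²).
[ω*] 2 ÷ (1 + 0.0436194) = 2 ÷ 1.0436194 = 1.9164075.
Hence ρ(B_{ω*}) = 1.9164075 − 1 = 0.9164075.
ρ_SOR^m ≤ 10^(−7) ⇔ m ≥ 7·ln10/(−ln 0.9164075) = 16.1181/0.0872941 = 184.641; m = ⌈184.641⌉ = 185.

m = 185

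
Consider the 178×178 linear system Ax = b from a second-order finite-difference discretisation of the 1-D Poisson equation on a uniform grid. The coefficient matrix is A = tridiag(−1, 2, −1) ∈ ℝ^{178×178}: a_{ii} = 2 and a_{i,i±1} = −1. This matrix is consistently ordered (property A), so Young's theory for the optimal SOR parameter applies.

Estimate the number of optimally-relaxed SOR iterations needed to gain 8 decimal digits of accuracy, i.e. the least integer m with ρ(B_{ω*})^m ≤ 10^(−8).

m = 525

With n=178, ρ(Jacobi) = cos(π/179) = 0.9998460.
√(1 − cos²(π/179)) = sin(π/179) ≈ 0.0175499.
Young: ω* = 2/(1+√(1−ρ_J²)) = 2/(1+0.0175499) = 2/1.0175499 = 1.9655056.
ρ_SOR = ω* − 1 ≈ 0.9655056.
ρ_SOR^m ≤ 10^(−8) ⇔ m ≥ 8·ln10/(−ln 0.9655056) = 18.4207/0.0351034 = 524.755; m = ⌈524.755⌉ = 525.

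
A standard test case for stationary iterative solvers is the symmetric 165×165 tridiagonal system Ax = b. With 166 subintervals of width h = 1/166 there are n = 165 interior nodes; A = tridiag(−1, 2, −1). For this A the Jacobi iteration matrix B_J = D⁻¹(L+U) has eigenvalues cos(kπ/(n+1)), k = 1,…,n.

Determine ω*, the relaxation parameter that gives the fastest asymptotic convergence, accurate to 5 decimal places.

ω* = 1.96285

½·tridiag(1,0,1) at n=165: λ_k = cos(kπ/166); max |λ| at k=1 ⇒ ρ_J = cos(π/166) ≈ 0.99982.
√(1 − cos²(π/166)) = sin(π/166) ≈ 0.018924.
Young: ω* = 2/(1+√(1−ρ_J²)) = 2/(1+0.018924) = 2/1.018924 = 1.96285.
ρ_SOR = ω* − 1 = 1.96285 − 1 = 0.96285.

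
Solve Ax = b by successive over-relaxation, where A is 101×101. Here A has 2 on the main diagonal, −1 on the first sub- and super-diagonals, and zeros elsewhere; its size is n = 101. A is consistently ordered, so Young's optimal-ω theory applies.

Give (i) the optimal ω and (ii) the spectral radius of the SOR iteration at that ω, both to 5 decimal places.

spectrum of D⁻¹(L+U) = {cos(kπ/102) : 1≤k≤101}; ρ_J = cos(π/102) = 0.99953.
√(1−ρ_J²) simplifies to sin(π/102) = 0.030795.
[ω*] 2 ÷ (1 + 0.030795) = 2 ÷ 1.030795 = 1.94025.
and ρ(B_{ω*}) = 1.94025 − 1 = 0.94025.

ω* = 1.94025, ρ_SOR = 0.94025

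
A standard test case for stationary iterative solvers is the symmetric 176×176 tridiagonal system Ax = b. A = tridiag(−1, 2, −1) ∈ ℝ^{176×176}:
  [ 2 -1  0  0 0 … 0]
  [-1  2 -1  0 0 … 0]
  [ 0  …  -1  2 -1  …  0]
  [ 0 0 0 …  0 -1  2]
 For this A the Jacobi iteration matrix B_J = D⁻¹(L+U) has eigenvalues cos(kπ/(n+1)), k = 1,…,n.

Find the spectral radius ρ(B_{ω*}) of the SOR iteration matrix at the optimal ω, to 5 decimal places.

ρ_SOR = 0.96512

[ρ_J] n=176: ρ(B_J) = cos(π/(n+1)) = cos(π/177) = 0.99984.
1 − cos²(π/177) = sin²(π/177) ⇒ √(1−ρ_J²) = sin(π/177) = 0.017748.
ω* = 2/(1 + 0.017748) = 2/1.017748 = 1.96512.
[ρ_SOR] ω* − 1 = 0.96512.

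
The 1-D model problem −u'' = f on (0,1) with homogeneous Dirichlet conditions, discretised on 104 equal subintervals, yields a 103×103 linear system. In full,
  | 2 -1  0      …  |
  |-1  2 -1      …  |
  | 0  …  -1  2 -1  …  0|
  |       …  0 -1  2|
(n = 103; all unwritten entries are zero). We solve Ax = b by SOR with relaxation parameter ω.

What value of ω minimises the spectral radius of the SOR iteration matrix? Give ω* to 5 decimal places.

½·tridiag(1,0,1) at n=103: λ_k = cos(kπ/104); max |λ| at k=1 ⇒ ρ_J = cos(π/104) ≈ 0.99954.
1 − cos²(π/104) = sin²(π/104) ⇒ √(1−ρ_J²) = sin(π/104) = 0.030203.
Young: ω* = 2/(1+√(1−ρ_J²)) = 2/(1+0.030203) = 2/1.030203 = 1.94136.
At ω = 1.94136 every |λ(B_ω)| = ω−1, so ρ_SOR = 0.94136.

ω* = 1.94136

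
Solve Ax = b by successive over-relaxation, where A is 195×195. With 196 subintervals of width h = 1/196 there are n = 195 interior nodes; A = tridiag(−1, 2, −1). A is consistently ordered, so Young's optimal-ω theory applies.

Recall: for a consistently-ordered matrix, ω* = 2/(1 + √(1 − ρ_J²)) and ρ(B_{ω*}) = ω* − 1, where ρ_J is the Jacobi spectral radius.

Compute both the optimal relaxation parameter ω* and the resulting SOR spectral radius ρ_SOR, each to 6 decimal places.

n=195: λ(B_J) = 1 − λ(A)/2 = cos(kπ/196); k=1 gives ρ_J = 0.999872.
root = sin(π/196) = 0.0160278  (since 1−cos² = sin²).
ω* = 2 / (1 + 0.0160278) = 2 / 1.0160278 ≈ 1.968450.
ρ(B_{ω*}) = ω*−1 = 0.968450

ω* = 1.968450, ρ_SOR = 0.968450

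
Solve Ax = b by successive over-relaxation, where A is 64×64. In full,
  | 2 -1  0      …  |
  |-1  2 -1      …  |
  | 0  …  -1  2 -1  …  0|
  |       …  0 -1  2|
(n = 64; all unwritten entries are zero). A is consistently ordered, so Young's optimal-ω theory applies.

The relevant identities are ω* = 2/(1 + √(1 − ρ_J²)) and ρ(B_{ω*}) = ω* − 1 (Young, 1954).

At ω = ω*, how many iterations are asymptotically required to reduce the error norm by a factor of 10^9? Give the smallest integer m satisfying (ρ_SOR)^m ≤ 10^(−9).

m = 215

ρ_J = max_k |cos(kπ/65)| = cos(π/65) = 0.9988322
√(1−ρ_J²) = |sin(π/65)| = 0.0483134
Then 2/(1+√(1−ρ_J²)) = 2/(1+0.0483134); ω* = 2/1.0483134 = 1.9078264.
[ρ_SOR] ω* − 1 = 0.9078264.
Need (0.9078264)^m ≤ 10^(−9): m ≥ 9·ln10/|ln 0.9078264| = 20.7233/0.0967021 = 214.300 ⇒ m = 215.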